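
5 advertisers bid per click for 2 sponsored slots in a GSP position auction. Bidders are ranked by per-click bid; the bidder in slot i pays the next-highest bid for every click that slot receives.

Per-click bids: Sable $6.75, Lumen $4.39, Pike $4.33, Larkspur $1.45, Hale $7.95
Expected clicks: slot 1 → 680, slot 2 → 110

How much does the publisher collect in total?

Ranked by bid: $7.95 (Hale) > $6.75 (Sable) > $4.39 (Lumen) > …
Slot 1: Hale pays $6.75 × 680 = $4590.00
Slot 2: Sable pays $4.39 × 110 = $482.90
Total = $5072.90

Total revenue: $5072.90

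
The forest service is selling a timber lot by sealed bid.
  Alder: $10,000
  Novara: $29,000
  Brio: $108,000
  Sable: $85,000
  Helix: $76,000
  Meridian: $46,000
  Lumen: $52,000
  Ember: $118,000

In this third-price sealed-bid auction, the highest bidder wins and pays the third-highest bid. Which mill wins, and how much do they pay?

Third-price sealed-bid auction: the highest bidder wins and pays the third-highest bid.
Bids ranked: 118,000 (Ember) > 108,000 (Brio) > 85,000 (Sable) > 76,000 (Helix) > 52,000 (Lumen) > 46,000 (Meridian) > …
Ember is highest; pays the third-highest bid, $85,000.

Ember pays $85,000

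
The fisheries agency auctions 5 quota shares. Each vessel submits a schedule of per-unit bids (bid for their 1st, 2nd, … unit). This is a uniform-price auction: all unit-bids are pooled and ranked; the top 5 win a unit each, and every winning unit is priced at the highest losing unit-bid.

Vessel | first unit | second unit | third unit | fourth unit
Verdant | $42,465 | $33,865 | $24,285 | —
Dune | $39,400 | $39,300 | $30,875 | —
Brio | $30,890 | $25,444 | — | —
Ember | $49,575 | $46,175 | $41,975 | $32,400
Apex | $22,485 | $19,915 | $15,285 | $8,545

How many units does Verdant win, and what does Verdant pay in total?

Verdant: 1 unit, pays $39,300

Merging the schedules and taking the best 5: 49,575 (Ember-1), 46,175 (Ember-2), 42,465 (Verdant-1), 41,975 (Ember-3), 39,400 (Dune-1)
First bid not allocated: $39,300.
Verdant wins 1 unit(s) at $39,300 each.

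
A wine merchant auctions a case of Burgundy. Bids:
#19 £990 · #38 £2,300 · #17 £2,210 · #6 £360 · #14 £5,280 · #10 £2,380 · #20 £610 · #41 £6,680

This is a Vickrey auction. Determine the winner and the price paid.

Bids in order: 6,680 (#41) > 5,280 (#14) > 2,380 (#10) > 2,300 (#38) > 2,210 (#17) > 990 (#19) > …
Second-price: #41 pays #14's bid of £5,280.

#41 pays £5,280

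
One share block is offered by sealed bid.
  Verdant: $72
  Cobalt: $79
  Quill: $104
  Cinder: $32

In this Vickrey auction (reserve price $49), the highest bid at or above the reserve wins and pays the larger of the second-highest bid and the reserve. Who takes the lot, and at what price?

Quill pays $79

Bids in order: 104 (Quill) > 79 (Cobalt) > 72 (Verdant) > 32 (Cinder)
Highest eligible bid: Quill at $104.
Second-highest bid $79 exceeds the reserve $49 → payment $79.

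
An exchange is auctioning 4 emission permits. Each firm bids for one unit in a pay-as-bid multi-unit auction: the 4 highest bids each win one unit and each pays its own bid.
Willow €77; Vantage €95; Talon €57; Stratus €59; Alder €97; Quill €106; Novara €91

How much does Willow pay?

Willow pays €0

Bids ranked high→low: 106 (Quill), 97 (Alder), 95 (Vantage), 91 (Novara), 77 (Willow), 59 (Stratus), …
The 4 highest are Quill, Alder, Vantage, Novara.
Willow does not win → €0.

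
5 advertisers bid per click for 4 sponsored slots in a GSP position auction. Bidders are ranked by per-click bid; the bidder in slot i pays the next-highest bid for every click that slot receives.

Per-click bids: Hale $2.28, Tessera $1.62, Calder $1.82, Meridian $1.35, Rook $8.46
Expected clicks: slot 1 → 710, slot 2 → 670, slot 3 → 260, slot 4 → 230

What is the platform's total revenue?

Total revenue: $3569.90

Ranked by bid: $8.46 (Rook) > $2.28 (Hale) > $1.82 (Calder) > $1.62 (Tessera) > $1.35 (Meridian)
Slot 1: Rook pays $2.28 × 710 = $1618.80
Slot 2: Hale pays $1.82 × 670 = $1219.40
Slot 3: Calder pays $1.62 × 260 = $421.20
Slot 4: Tessera pays $1.35 × 230 = $310.50
Total = $3569.90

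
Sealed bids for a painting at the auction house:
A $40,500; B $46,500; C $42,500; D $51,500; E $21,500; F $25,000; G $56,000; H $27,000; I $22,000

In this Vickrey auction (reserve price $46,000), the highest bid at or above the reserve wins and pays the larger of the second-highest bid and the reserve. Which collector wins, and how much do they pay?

G pays $51,500

Rule: the highest bid at or above the reserve wins and pays the larger of the second-highest bid and the reserve.
Sorting bids: 56,000 (G) > 51,500 (D) > 46,500 (B) > 42,500 (C) > 40,500 (A) > 27,000 (H) > …
Highest eligible bid: G at $56,000.
Second-highest bid $51,500 exceeds the reserve $46,000 → payment $51,500.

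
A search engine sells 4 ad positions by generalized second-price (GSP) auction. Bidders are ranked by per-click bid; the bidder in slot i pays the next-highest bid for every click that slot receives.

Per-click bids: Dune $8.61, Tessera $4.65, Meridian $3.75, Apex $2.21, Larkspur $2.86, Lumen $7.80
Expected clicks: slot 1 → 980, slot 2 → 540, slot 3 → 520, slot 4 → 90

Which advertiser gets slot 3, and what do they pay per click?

Tessera; $3.75 per click

Per-click bids in order: $8.61 (Dune) > $7.80 (Lumen) > $4.65 (Tessera) > $3.75 (Meridian) > $2.86 (Larkspur) > …
Slot 3 goes to the third-ranked bidder, Tessera, who pays the next bid down: $3.75/click.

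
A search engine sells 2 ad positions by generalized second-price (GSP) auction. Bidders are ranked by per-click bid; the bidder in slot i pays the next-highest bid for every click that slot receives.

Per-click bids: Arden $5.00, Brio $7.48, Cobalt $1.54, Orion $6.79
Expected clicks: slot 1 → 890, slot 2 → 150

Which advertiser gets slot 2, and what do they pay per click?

Ranked by bid: $7.48 (Brio) > $6.79 (Orion) > $5.00 (Arden) > …
Slot 2 goes to the second-ranked bidder, Orion, who pays the next bid down: $5.00/click.

Orion; $5.00 per click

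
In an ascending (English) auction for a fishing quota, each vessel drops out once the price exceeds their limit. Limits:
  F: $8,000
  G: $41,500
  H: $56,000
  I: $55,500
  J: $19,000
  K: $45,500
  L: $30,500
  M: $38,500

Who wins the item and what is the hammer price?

Open ascending-bid auction: the price rises until one bidder remains; the winner pays the price at which the last rival dropped out.
Sorting limits: 56,000 (H) > 55,500 (I) > 45,500 (K) > 41,500 (G) > 38,500 (M) > 30,500 (L) > …
I is the last rival to drop out, at $55,500; H remains and wins at that price.

H wins at $55,500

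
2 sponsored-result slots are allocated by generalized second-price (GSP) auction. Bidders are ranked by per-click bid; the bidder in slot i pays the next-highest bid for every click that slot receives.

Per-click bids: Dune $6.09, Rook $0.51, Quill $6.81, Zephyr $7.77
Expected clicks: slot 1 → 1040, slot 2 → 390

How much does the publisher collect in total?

Total revenue: $9457.50

Per-click bids in order: $7.77 (Zephyr) > $6.81 (Quill) > $6.09 (Dune) > …
Slot 1: Zephyr pays $6.81 × 1040 = $7082.40
Slot 2: Quill pays $6.09 × 390 = $2375.10
Total = $9457.50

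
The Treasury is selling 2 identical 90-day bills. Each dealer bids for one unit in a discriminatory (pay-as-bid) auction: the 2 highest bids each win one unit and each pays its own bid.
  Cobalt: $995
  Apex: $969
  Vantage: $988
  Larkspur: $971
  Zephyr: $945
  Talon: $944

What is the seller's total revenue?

Total revenue: $1,983

Bids ranked high→low: 995 (Cobalt), 988 (Vantage), 971 (Larkspur), 969 (Apex), …
Top 2: Cobalt, Vantage.
Total revenue = 995 + 988 = $1,983.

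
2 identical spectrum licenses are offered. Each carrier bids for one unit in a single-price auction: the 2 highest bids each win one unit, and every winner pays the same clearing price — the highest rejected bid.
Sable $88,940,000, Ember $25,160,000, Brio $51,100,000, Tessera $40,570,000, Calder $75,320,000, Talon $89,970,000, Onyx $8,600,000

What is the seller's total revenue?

Total revenue: $150,640,000

Bids ranked high→low: 89,970,000 (Talon), 88,940,000 (Sable), 75,320,000 (Calder), 51,100,000 (Brio), …
The 2 highest are Talon, Sable.
Highest unsuccessful bid: $75,320,000 → clearing price.
Total revenue = 2 × $75,320,000 = $150,640,000.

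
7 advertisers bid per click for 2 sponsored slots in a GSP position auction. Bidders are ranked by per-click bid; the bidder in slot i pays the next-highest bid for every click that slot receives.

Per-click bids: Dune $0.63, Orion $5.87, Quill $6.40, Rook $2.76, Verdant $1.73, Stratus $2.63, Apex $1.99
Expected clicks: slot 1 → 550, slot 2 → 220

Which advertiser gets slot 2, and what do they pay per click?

Ranked by bid: $6.40 (Quill) > $5.87 (Orion) > $2.76 (Rook) > …
Slot 2 goes to the second-ranked bidder, Orion, who pays the next bid down: $2.76/click.

Orion; $2.76 per click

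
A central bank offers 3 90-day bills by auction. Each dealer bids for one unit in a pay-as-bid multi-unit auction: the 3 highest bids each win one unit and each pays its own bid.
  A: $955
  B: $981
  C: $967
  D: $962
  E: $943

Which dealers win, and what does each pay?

Bids ranked high→low: 981 (B), 967 (C), 962 (D), 955 (A), 943 (E)
Top 3: B, C, D.
Each winner pays its own bid: B $981, C $967, D $962.

B $981, C $967, D $962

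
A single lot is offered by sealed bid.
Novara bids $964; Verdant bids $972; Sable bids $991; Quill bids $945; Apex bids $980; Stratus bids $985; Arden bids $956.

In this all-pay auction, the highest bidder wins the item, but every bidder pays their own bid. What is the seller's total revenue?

All-pay auction: the highest bidder wins the item, but every bidder pays their own bid.
Bids ranked: 991 (Sable) > 985 (Stratus) > 980 (Apex) > 972 (Verdant) > 964 (Novara) > 956 (Arden) > …
Sable wins with the top bid; all bids are sunk regardless.
Every bidder forfeits their bid regardless of winning.
Revenue = 964 + 972 + 991 + 945 + 980 + 985 + 956 = $6,793.

Total revenue: $6,793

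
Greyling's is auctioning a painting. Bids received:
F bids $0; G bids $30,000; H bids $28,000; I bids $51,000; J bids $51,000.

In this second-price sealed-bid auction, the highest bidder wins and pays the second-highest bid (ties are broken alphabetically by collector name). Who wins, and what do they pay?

Rule: the highest bidder wins and pays the second-highest bid.
Sorting bids: 51,000 (I) > 51,000 (J) > 30,000 (G) > 28,000 (H) > 0 (F)
I and J tie at $51,000; tie-break gives it to I.
I is highest; pays the second-highest bid, $51,000.

I pays $51,000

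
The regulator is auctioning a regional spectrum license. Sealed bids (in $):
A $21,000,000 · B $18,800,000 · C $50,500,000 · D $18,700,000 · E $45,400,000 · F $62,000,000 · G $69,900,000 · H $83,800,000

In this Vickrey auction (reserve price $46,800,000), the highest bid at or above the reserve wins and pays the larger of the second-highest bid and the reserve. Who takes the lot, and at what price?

H pays $69,900,000

Rule: the highest bid at or above the reserve wins and pays the larger of the second-highest bid and the reserve.
Sorting bids: 83,800,000 (H) > 69,900,000 (G) > 62,000,000 (F) > 50,500,000 (C) > 45,400,000 (E) > 21,000,000 (A) > …
H has the top bid at or above the reserve ($83,800,000).
max(second-highest $69,900,000, reserve $46,800,000) = $69,900,000; the reserve does not bind.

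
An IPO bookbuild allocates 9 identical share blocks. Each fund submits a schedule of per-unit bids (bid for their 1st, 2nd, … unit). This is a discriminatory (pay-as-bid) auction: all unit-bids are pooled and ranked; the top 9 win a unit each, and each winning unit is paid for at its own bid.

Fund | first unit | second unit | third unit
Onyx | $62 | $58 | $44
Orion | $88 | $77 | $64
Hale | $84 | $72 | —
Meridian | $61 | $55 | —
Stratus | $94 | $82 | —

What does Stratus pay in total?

All unit-bids, highest first — top 9: 94 (Stratus-1), 88 (Orion-1), 84 (Hale-1), 82 (Stratus-2), 77 (Orion-2), 72 (Hale-2), 64 (Orion-3), 62 (Onyx-1), 61 (Meridian-1)
Next rejected bid: $58 (not a price — pay-as-bid).
Stratus's winning unit-bids: 94 + 82 = $176.

Stratus pays $176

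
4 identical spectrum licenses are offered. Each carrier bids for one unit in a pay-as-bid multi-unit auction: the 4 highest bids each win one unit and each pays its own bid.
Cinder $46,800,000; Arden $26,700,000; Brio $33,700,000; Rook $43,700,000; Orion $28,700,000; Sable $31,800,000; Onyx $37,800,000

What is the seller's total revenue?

Sorting: 46,800,000 (Cinder), 43,700,000 (Rook), 37,800,000 (Onyx), 33,700,000 (Brio), 31,800,000 (Sable), 28,700,000 (Orion), …
Winners (4 units): Cinder, Rook, Onyx, Brio.
Total revenue = 46,800,000 + 43,700,000 + 37,800,000 + 33,700,000 = $162,000,000.

Total revenue: $162,000,000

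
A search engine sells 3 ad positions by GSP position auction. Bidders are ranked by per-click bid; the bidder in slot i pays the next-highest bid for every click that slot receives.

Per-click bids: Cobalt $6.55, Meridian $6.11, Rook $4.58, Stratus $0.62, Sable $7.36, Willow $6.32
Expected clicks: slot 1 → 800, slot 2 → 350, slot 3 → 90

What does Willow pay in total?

Per-click bids in order: $7.36 (Sable) > $6.55 (Cobalt) > $6.32 (Willow) > $6.11 (Meridian) > …
Willow holds slot 3 → pays next bid $6.11 × 90 clicks = $549.90.

Willow pays $549.90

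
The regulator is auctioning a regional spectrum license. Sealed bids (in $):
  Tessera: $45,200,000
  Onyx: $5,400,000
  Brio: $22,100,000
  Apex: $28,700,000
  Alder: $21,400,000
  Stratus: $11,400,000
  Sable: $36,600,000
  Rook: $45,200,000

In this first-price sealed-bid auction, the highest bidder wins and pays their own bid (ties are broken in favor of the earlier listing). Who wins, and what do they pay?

Rule: the highest bidder wins and pays their own bid.
Bids in order: 45,200,000 (Tessera) > 45,200,000 (Rook) > 36,600,000 (Sable) > 28,700,000 (Apex) > 22,100,000 (Brio) > 21,400,000 (Alder) > …
Tie at $45,200,000 → Tessera wins by tie-break.
Tessera has the highest bid and pays exactly that: $45,200,000.

Tessera pays $45,200,000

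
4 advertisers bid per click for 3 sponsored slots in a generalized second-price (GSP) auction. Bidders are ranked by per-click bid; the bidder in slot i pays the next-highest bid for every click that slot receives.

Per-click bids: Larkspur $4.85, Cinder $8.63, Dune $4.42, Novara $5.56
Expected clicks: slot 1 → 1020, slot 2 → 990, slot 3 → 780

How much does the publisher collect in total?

Total revenue: $13920.30

Per-click bids in order: $8.63 (Cinder) > $5.56 (Novara) > $4.85 (Larkspur) > $4.42 (Dune)
Slot 1: Cinder pays $5.56 × 1020 = $5671.20
Slot 2: Novara pays $4.85 × 990 = $4801.50
Slot 3: Larkspur pays $4.42 × 780 = $3447.60
Total = $13920.30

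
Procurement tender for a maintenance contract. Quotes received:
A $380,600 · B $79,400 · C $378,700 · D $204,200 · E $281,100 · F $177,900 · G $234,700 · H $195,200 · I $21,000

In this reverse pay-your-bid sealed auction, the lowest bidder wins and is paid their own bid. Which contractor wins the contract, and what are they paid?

I is paid $21,000

Rule: the lowest bidder wins and is paid their own bid.
Sorting bids: 21,000 (I) < 79,400 (B) < 177,900 (F) < 195,200 (H) < 204,200 (D) < 234,700 (G) < …
First-price: I is paid what they bid, $21,000.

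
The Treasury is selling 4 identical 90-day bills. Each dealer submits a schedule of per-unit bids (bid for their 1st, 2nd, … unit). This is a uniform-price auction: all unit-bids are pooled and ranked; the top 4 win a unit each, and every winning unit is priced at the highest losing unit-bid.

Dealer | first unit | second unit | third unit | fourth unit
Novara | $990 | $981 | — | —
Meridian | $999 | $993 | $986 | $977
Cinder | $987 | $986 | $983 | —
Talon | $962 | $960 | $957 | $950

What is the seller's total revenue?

All unit-bids, highest first — top 4: 999 (Meridian-1), 993 (Meridian-2), 990 (Novara-1), 987 (Cinder-1)
First bid not allocated: $986.
Allocation: Cinder 1, Meridian 2, Novara 1. Every unit priced at $986.
Revenue = 4 × 986 = $3,944.

Total revenue: $3,944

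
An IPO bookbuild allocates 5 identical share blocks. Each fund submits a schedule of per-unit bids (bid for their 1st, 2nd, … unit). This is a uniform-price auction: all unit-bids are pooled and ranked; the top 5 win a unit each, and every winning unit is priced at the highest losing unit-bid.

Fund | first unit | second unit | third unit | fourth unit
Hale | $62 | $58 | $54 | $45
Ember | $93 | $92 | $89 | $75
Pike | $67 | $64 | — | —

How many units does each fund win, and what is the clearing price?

Pooled unit-bids ranked (top 5): 93 (Ember-1), 92 (Ember-2), 89 (Ember-3), 75 (Ember-4), 67 (Pike-1)
The (k+1)-th unit-bid is $64.
Allocation: Ember 4, Pike 1.

Ember 4, Pike 1; clearing price $64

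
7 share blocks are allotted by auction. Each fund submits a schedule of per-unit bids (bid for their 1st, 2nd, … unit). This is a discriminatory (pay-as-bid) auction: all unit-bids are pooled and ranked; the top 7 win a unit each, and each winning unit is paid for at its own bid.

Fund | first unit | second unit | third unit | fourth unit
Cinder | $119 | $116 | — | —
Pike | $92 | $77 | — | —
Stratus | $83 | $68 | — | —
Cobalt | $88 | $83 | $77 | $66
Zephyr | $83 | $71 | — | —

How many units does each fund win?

Cinder 2, Cobalt 2, Pike 1, Stratus 1, Zephyr 1

All unit-bids, highest first — top 7: 119 (Cinder-1), 116 (Cinder-2), 92 (Pike-1), 88 (Cobalt-1), 83 (Stratus-1), 83 (Cobalt-2), 83 (Zephyr-1)
Next rejected bid: $77 (not a price — pay-as-bid).
Allocation: Cinder 2, Cobalt 2, Pike 1, Stratus 1, Zephyr 1.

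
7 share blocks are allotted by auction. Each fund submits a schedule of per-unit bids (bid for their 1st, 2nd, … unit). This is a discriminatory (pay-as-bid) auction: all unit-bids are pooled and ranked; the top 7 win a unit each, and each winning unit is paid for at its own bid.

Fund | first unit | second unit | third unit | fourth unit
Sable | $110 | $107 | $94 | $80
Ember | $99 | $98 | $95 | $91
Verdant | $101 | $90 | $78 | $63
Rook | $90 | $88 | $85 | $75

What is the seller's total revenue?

Total revenue: $704

All unit-bids, highest first — top 7: 110 (Sable-1), 107 (Sable-2), 101 (Verdant-1), 99 (Ember-1), 98 (Ember-2), 95 (Ember-3), 94 (Sable-3)
Next rejected bid: $91 (not a price — pay-as-bid).
Each winning unit pays its own bid.
Revenue = 110 + 107 + 101 + 99 + 98 + 95 + 94 = $704.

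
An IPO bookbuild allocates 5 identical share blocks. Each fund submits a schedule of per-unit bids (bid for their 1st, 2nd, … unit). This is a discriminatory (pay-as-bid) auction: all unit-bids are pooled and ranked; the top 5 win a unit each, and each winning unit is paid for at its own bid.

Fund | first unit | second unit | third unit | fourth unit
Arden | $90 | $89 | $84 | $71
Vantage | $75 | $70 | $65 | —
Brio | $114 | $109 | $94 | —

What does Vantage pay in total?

Pooled unit-bids ranked (top 5): 114 (Brio-1), 109 (Brio-2), 94 (Brio-3), 90 (Arden-1), 89 (Arden-2)
Next rejected bid: $84 (not a price — pay-as-bid).
Vantage wins no units.

Vantage pays $0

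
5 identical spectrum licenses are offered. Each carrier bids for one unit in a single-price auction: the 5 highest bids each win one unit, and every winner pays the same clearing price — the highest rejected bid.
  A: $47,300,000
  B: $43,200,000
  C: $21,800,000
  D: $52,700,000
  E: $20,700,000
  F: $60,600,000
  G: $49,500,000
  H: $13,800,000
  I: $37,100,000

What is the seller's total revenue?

Total revenue: $185,500,000

Ordering the bids: 60,600,000 (F), 52,700,000 (D), 49,500,000 (G), 47,300,000 (A), 43,200,000 (B), 37,100,000 (I), 21,800,000 (C), …
The 5 highest are F, D, G, A, B.
Highest unsuccessful bid: $37,100,000 → clearing price.
Total revenue = 5 × $37,100,000 = $185,500,000.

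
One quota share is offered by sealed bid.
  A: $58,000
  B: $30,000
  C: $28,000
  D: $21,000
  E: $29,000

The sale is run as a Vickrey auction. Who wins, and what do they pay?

Sorting bids: 58,000 (A) > 30,000 (B) > 29,000 (E) > 28,000 (C) > 21,000 (D)
A wins with the highest bid; price is set by the runner-up at $30,000.

A pays $30,000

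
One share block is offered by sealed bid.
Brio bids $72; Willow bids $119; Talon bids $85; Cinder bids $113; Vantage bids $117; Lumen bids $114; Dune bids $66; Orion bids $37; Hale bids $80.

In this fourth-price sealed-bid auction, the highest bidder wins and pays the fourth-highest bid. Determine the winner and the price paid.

Willow pays $113

Bids ranked: 119 (Willow) > 117 (Vantage) > 114 (Lumen) > 113 (Cinder) > 85 (Talon) > 80 (Hale) > …
Willow wins; payment is bid #4 in the ranking = $113.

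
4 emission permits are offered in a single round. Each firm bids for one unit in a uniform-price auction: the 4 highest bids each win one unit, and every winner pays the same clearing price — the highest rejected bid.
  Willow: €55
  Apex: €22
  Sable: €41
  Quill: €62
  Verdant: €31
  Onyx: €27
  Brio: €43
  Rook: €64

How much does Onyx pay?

Onyx pays €0

Bids ranked high→low: 64 (Rook), 62 (Quill), 55 (Willow), 43 (Brio), 41 (Sable), 31 (Verdant), …
The 4 highest are Rook, Quill, Willow, Brio.
First losing bid is Sable's €41, which sets the uniform price.
Onyx does not win → pays €0.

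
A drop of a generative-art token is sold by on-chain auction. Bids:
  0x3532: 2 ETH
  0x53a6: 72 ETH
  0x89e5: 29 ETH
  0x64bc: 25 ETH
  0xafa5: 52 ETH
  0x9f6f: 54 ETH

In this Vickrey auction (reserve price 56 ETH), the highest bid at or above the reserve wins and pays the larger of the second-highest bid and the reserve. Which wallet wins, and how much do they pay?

0x53a6 pays 56 ETH

Sorting bids: 72 (0x53a6) > 54 (0x9f6f) > 52 (0xafa5) > 29 (0x89e5) > 25 (0x64bc) > 2 (0x3532)
0x53a6 has the top bid at or above the reserve (72 ETH).
Second-highest bid 54 ETH is below the reserve 56 ETH, so the reserve binds → payment 56 ETH.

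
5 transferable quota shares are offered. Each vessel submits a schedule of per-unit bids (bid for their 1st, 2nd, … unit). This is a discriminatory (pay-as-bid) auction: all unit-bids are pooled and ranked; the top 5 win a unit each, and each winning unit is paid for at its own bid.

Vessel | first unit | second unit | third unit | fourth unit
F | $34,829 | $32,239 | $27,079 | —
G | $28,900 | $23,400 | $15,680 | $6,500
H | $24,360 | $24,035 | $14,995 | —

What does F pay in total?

Pooled unit-bids ranked (top 5): 34,829 (F-1), 32,239 (F-2), 28,900 (G-1), 27,079 (F-3), 24,360 (H-1)
Next rejected bid: $24,035 (not a price — pay-as-bid).
F's winning unit-bids: 34,829 + 32,239 + 27,079 = $94,147.

F pays $94,147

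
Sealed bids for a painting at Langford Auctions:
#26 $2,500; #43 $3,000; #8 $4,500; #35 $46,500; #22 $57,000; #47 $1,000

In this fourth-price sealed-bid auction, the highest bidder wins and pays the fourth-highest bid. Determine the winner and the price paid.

#22 pays $3,000

Bids ranked: 57,000 (#22) > 46,500 (#35) > 4,500 (#8) > 3,000 (#43) > 2,500 (#26) > 1,000 (#47)
#22 wins; payment is bid #4 in the ranking = $3,000.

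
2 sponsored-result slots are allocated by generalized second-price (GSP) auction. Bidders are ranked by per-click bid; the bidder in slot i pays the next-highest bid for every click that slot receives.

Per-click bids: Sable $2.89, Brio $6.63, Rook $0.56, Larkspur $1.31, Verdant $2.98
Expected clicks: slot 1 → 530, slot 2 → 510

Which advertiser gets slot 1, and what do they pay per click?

Ranked by bid: $6.63 (Brio) > $2.98 (Verdant) > $2.89 (Sable) > …
Slot 1 goes to the first-ranked bidder, Brio, who pays the next bid down: $2.98/click.

Brio; $2.98 per click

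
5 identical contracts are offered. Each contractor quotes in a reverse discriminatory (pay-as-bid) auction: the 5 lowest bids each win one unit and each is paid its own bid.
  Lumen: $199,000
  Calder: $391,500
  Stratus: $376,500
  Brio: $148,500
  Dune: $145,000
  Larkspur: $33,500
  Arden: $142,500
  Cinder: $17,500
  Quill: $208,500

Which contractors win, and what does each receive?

Bids ranked low→high: 17,500 (Cinder), 33,500 (Larkspur), 142,500 (Arden), 145,000 (Dune), 148,500 (Brio), 199,000 (Lumen), 208,500 (Quill), …
Lowest 5: Cinder, Larkspur, Arden, Dune, Brio.
Each winner is paid its own bid: Cinder $17,500, Larkspur $33,500, Arden $142,500, Dune $145,000, Brio $148,500.

Cinder $17,500, Larkspur $33,500, Arden $142,500, Dune $145,000, Brio $148,500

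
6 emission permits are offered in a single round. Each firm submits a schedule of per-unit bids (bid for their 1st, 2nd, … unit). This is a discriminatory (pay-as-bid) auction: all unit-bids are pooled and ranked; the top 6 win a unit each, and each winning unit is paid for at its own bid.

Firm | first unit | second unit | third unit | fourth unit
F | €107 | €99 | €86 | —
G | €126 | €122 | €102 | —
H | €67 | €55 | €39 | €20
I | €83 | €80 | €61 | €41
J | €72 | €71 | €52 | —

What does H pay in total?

Pooled unit-bids ranked (top 6): 126 (G-1), 122 (G-2), 107 (F-1), 102 (G-3), 99 (F-2), 86 (F-3)
Next rejected bid: €83 (not a price — pay-as-bid).
H wins no units.

H pays €0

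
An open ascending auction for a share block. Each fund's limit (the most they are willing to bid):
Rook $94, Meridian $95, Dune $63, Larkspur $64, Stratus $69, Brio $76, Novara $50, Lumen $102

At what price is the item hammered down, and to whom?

Limits in order: 102 (Lumen) > 95 (Meridian) > 94 (Rook) > 76 (Brio) > 69 (Stratus) > 64 (Larkspur) > …
Once the price passes $95, only Lumen is left; the hammer falls at Meridian's limit of $95.

Lumen wins at $95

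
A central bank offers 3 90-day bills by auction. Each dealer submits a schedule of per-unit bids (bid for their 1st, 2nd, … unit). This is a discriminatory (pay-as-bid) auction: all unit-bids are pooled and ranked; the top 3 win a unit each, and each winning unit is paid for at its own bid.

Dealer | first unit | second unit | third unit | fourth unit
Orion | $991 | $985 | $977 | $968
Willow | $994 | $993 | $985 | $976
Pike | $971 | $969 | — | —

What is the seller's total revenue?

All unit-bids, highest first — top 3: 994 (Willow-1), 993 (Willow-2), 991 (Orion-1)
Next rejected bid: $985 (not a price — pay-as-bid).
Each winning unit pays its own bid.
Revenue = 994 + 993 + 991 = $2,978.

Total revenue: $2,978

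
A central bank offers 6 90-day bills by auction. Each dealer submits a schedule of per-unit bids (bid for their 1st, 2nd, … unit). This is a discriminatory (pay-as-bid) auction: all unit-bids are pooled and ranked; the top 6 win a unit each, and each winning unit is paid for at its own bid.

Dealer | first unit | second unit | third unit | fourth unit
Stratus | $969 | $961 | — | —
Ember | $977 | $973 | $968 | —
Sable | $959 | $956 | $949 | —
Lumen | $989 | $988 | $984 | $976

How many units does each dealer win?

Pooled unit-bids ranked (top 6): 989 (Lumen-1), 988 (Lumen-2), 984 (Lumen-3), 977 (Ember-1), 976 (Lumen-4), 973 (Ember-2)
Next rejected bid: $969 (not a price — pay-as-bid).
Allocation: Ember 2, Lumen 4.

Ember 2, Lumen 4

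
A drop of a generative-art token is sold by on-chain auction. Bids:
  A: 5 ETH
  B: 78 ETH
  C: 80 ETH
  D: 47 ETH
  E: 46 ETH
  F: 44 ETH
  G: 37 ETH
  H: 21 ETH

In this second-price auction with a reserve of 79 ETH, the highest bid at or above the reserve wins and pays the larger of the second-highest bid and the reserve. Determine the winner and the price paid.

Bids ranked: 80 (C) > 78 (B) > 47 (D) > 46 (E) > 44 (F) > 37 (G) > …
C has the top bid at or above the reserve (80 ETH).
max(second-highest 78 ETH, reserve 79 ETH) = 79 ETH.

C pays 79 ETH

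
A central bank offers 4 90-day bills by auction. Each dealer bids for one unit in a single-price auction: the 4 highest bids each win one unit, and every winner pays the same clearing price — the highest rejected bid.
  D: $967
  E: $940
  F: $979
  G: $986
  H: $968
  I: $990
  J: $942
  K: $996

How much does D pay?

Ordering the bids: 996 (K), 990 (I), 986 (G), 979 (F), 968 (H), 967 (D), …
Winners (4 units): K, I, G, F.
Clearing price = highest rejected bid = $968.
D does not win → pays $0.

D pays $0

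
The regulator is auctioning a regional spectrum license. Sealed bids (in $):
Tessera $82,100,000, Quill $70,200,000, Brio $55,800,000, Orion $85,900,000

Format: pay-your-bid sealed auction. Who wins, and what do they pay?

Bids in order: 85,900,000 (Orion) > 82,100,000 (Tessera) > 70,200,000 (Quill) > 55,800,000 (Brio)
First-price: Orion pays what they bid, $85,900,000.

Orion pays $85,900,000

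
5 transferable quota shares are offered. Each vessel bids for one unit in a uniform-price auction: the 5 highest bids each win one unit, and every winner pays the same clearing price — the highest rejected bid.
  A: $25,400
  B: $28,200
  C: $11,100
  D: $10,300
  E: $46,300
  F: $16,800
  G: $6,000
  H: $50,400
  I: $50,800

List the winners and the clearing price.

Ordering the bids: 50,800 (I), 50,400 (H), 46,300 (E), 28,200 (B), 25,400 (A), 16,800 (F), 11,100 (C), …
The 5 highest are I, H, E, B, A.
First losing bid is F's $16,800, which sets the uniform price.

I, H, E, B, A; each pays $16,800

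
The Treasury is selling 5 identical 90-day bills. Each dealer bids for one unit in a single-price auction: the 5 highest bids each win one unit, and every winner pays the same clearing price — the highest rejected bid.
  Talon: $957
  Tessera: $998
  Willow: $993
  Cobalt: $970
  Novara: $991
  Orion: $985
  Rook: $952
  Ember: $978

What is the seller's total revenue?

Total revenue: $4,850

Ordering the bids: 998 (Tessera), 993 (Willow), 991 (Novara), 985 (Orion), 978 (Ember), 970 (Cobalt), 957 (Talon), …
Winners (5 units): Tessera, Willow, Novara, Orion, Ember.
First losing bid is Cobalt's $970, which sets the uniform price.
Total revenue = 5 × $970 = $4,850.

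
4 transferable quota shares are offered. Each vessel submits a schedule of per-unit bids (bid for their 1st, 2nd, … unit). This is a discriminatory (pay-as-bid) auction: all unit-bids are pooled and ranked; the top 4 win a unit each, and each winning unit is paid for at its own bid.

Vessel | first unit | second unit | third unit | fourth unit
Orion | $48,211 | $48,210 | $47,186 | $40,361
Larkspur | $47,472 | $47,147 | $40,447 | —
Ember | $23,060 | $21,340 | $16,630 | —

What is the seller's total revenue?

Total revenue: $191,079

All unit-bids, highest first — top 4: 48,211 (Orion-1), 48,210 (Orion-2), 47,472 (Larkspur-1), 47,186 (Orion-3)
Next rejected bid: $47,147 (not a price — pay-as-bid).
Each winning unit pays its own bid.
Revenue = 48,211 + 48,210 + 47,472 + 47,186 = $191,079.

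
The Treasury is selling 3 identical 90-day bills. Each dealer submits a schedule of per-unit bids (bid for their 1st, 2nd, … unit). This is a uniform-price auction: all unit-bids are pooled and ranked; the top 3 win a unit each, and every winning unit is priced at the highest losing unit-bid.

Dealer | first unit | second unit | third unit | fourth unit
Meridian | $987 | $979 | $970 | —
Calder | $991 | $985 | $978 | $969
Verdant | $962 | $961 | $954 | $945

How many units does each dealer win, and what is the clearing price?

Merging the schedules and taking the best 3: 991 (Calder-1), 987 (Meridian-1), 985 (Calder-2)
First bid not allocated: $979.
Allocation: Calder 2, Meridian 1.

Calder 2, Meridian 1; clearing price $979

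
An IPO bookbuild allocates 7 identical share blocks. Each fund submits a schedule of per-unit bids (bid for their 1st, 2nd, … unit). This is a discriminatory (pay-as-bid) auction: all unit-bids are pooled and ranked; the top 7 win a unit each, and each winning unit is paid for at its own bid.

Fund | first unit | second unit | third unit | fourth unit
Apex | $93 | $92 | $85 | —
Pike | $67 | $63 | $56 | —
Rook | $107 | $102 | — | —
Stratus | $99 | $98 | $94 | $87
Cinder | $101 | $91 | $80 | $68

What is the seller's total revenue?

Merging the schedules and taking the best 7: 107 (Rook-1), 102 (Rook-2), 101 (Cinder-1), 99 (Stratus-1), 98 (Stratus-2), 94 (Stratus-3), 93 (Apex-1)
Next rejected bid: $92 (not a price — pay-as-bid).
Each winning unit pays its own bid.
Revenue = 107 + 102 + 101 + 99 + 98 + 94 + 93 = $694.

Total revenue: $694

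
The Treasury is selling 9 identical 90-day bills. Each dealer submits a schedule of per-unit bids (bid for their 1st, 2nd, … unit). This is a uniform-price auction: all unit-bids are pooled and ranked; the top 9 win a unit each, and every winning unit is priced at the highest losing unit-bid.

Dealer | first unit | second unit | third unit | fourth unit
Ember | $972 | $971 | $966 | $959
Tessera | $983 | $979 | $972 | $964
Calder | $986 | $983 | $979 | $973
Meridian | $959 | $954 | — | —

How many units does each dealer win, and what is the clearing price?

Calder 4, Ember 2, Tessera 3; clearing price $966

All unit-bids, highest first — top 9: 986 (Calder-1), 983 (Tessera-1), 983 (Calder-2), 979 (Tessera-2), 979 (Calder-3), 973 (Calder-4), 972 (Ember-1), 972 (Tessera-3), 971 (Ember-2)
The (k+1)-th unit-bid is $966.
Allocation: Calder 4, Ember 2, Tessera 3.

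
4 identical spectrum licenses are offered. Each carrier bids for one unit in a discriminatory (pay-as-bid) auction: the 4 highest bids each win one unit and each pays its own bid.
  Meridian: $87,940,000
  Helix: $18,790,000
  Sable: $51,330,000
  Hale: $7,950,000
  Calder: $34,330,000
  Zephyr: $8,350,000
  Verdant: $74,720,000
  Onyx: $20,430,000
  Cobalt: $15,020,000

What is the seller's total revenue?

Sorting: 87,940,000 (Meridian), 74,720,000 (Verdant), 51,330,000 (Sable), 34,330,000 (Calder), 20,430,000 (Onyx), 18,790,000 (Helix), …
Top 4: Meridian, Verdant, Sable, Calder.
Total revenue = 87,940,000 + 74,720,000 + 51,330,000 + 34,330,000 = $248,320,000.

Total revenue: $248,320,000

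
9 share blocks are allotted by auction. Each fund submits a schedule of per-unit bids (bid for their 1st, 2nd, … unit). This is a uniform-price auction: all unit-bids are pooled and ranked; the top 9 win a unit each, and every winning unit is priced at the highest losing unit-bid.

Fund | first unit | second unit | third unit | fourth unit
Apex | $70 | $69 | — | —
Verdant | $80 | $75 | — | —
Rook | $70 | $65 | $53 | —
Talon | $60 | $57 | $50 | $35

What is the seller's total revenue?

Total revenue: $450

Pooled unit-bids ranked (top 9): 80 (Verdant-1), 75 (Verdant-2), 70 (Apex-1), 70 (Rook-1), 69 (Apex-2), 65 (Rook-2), 60 (Talon-1), 57 (Talon-2), 53 (Rook-3)
Highest rejected unit-bid = $50.
Allocation: Apex 2, Rook 3, Talon 2, Verdant 2. Every unit priced at $50.
Revenue = 9 × 50 = $450.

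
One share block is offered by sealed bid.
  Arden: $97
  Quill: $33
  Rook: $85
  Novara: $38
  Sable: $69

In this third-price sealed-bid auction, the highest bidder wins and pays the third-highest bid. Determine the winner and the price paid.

Arden pays $69

Third-price sealed-bid auction: the highest bidder wins and pays the third-highest bid.
Bids in order: 97 (Arden) > 85 (Rook) > 69 (Sable) > 38 (Novara) > 33 (Quill)
Arden wins; payment is bid #3 in the ranking = $69.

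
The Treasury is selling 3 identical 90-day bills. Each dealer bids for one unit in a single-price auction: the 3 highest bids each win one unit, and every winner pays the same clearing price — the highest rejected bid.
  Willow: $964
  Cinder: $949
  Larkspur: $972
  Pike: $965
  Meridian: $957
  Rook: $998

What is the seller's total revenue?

Ordering the bids: 998 (Rook), 972 (Larkspur), 965 (Pike), 964 (Willow), 957 (Meridian), …
The 3 highest are Rook, Larkspur, Pike.
First losing bid is Willow's $964, which sets the uniform price.
Total revenue = 3 × $964 = $2,892.

Total revenue: $2,892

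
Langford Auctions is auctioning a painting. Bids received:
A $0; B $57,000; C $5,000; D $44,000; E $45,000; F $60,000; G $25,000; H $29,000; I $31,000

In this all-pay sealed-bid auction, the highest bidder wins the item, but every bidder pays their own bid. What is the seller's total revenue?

All-pay sealed-bid auction: the highest bidder wins the item, but every bidder pays their own bid.
Bids ranked: 60,000 (F) > 57,000 (B) > 45,000 (E) > 44,000 (D) > 31,000 (I) > 29,000 (H) > …
F wins with the top bid; all bids are sunk regardless.
Every bidder forfeits their bid regardless of winning.
Revenue = 0 + 57,000 + 5,000 + 44,000 + 45,000 + 60,000 + 25,000 + 29,000 + 31,000 = $296,000.

Total revenue: $296,000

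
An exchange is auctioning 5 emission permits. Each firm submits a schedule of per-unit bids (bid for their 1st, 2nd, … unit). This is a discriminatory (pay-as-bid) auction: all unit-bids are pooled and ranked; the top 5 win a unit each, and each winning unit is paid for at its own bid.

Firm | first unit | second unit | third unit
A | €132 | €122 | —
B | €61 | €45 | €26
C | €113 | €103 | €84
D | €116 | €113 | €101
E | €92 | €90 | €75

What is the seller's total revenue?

Total revenue: €596

Merging the schedules and taking the best 5: 132 (A-1), 122 (A-2), 116 (D-1), 113 (C-1), 113 (D-2)
Next rejected bid: €103 (not a price — pay-as-bid).
Each winning unit pays its own bid.
Revenue = 132 + 122 + 116 + 113 + 113 = €596.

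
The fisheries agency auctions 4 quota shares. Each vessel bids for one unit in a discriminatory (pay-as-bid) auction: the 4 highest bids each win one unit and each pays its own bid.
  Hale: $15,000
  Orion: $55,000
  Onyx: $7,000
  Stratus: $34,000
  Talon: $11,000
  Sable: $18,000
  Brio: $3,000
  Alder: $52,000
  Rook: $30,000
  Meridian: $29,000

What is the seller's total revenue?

Total revenue: $171,000

Bids ranked high→low: 55,000 (Orion), 52,000 (Alder), 34,000 (Stratus), 30,000 (Rook), 29,000 (Meridian), 18,000 (Sable), …
Top 4: Orion, Alder, Stratus, Rook.
Total revenue = 55,000 + 52,000 + 34,000 + 30,000 = $171,000.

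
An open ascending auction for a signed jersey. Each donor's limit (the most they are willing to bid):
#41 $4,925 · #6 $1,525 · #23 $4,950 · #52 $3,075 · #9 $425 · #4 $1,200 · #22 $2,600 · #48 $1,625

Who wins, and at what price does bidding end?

#23 wins at $4,925

Rule: the price rises until one bidder remains; the winner pays the price at which the last rival dropped out.
Limits ranked: 4,950 (#23) > 4,925 (#41) > 3,075 (#52) > 2,600 (#22) > 1,625 (#48) > 1,525 (#6) > …
Bidding ends when #41 exits at $4,925; #23 takes it.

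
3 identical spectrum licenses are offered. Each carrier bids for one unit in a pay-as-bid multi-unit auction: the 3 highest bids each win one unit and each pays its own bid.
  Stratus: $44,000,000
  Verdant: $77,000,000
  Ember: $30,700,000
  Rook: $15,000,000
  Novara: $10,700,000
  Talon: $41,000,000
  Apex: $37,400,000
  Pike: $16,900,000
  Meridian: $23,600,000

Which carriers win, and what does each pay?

Ordering the bids: 77,000,000 (Verdant), 44,000,000 (Stratus), 41,000,000 (Talon), 37,400,000 (Apex), 30,700,000 (Ember), …
The 3 highest are Verdant, Stratus, Talon.
Each winner pays its own bid: Verdant $77,000,000, Stratus $44,000,000, Talon $41,000,000.

Verdant $77,000,000, Stratus $44,000,000, Talon $41,000,000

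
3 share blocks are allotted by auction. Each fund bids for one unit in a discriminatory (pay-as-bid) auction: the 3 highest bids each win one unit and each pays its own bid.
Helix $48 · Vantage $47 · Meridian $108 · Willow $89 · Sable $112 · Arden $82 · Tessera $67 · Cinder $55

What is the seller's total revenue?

Total revenue: $309

Sorting: 112 (Sable), 108 (Meridian), 89 (Willow), 82 (Arden), 67 (Tessera), …
The 3 highest are Sable, Meridian, Willow.
Total revenue = 112 + 108 + 89 = $309.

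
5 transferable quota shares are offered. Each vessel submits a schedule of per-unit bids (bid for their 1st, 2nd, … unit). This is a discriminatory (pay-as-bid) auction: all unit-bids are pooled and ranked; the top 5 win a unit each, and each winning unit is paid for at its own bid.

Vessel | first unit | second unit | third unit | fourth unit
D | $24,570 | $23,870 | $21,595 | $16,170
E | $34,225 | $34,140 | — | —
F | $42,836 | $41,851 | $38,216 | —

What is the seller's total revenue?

Pooled unit-bids ranked (top 5): 42,836 (F-1), 41,851 (F-2), 38,216 (F-3), 34,225 (E-1), 34,140 (E-2)
Next rejected bid: $24,570 (not a price — pay-as-bid).
Each winning unit pays its own bid.
Revenue = 42,836 + 41,851 + 38,216 + 34,225 + 34,140 = $191,268.

Total revenue: $191,268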